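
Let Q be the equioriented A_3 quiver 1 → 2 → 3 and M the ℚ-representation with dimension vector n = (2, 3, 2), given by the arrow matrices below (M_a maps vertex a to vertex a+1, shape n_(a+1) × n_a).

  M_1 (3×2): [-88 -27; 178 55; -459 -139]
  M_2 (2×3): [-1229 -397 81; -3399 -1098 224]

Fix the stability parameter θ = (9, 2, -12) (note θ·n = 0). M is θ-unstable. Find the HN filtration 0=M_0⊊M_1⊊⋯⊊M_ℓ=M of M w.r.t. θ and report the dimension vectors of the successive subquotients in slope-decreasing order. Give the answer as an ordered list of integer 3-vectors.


Barcode: M ≅ I[1,3]^2, I[2,2]. HN layers by μ_θ (2 steps, strictly decreasing):
  μ^(1)=2; μ^(2)=-1/3

((0, 1, 0); (2, 2, 2))


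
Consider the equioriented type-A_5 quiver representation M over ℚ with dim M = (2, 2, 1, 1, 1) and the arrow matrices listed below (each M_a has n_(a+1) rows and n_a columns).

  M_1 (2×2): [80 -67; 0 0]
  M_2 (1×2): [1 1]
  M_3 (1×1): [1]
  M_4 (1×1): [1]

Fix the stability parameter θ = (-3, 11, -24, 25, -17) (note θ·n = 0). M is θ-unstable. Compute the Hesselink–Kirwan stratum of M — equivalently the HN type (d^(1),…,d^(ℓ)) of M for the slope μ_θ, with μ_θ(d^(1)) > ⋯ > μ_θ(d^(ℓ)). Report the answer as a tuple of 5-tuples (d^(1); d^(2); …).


Interval decomposition of M: I[1,1], I[1,5], I[2,2].
HN type (ℓ=4): μ^(1)=11; μ^(2)=4; μ^(3)=-3; μ^(4)=-16/3

((0, 1, 0, 0, 0); (0, 0, 0, 1, 1); (1, 0, 0, 0, 0); (1, 1, 1, 0, 0))


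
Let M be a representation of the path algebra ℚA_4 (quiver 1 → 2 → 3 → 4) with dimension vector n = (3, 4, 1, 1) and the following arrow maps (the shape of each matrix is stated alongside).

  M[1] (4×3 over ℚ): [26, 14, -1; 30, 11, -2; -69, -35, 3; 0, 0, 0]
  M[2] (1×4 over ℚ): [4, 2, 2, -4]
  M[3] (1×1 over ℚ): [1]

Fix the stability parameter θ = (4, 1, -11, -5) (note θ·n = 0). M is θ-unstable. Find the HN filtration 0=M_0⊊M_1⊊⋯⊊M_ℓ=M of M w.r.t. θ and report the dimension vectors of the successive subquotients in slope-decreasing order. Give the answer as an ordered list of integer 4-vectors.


Interval decomposition of M: I[1,2]^2, I[1,4], I[2,2].
HN type (ℓ=3): μ^(1)=5/2; μ^(2)=1; μ^(3)=-11/4

((2, 2, 0, 0); (0, 1, 0, 0); (1, 1, 1, 1))


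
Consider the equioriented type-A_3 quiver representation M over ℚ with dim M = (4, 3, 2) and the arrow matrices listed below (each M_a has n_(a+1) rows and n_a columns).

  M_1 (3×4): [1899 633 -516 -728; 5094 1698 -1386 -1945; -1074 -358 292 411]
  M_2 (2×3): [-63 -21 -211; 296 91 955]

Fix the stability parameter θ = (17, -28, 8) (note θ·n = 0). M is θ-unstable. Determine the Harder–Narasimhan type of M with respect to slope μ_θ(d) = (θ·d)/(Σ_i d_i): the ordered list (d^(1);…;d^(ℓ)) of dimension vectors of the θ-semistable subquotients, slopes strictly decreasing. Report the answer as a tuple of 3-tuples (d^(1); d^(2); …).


Interval decomposition of M: I[1,1], I[1,2], I[1,3]^2.
HN type (ℓ=3): μ^(1)=17; μ^(2)=8; μ^(3)=-11/2

((1, 0, 0); (0, 0, 2); (3, 3, 0))


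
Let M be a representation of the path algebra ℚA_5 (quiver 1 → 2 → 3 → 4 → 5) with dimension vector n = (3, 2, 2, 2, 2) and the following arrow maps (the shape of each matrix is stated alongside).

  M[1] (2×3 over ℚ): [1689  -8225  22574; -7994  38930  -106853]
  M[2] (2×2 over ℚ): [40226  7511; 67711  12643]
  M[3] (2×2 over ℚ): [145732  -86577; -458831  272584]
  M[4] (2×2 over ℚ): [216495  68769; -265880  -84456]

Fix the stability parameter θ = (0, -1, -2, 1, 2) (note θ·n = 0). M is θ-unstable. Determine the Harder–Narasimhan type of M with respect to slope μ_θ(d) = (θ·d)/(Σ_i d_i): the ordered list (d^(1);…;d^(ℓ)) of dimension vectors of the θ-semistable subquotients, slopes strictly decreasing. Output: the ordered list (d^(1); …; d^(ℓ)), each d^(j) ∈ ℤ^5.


Barcode: M ≅ I[1,1], I[1,4], I[1,5], I[5,5]. HN layers by μ_θ (4 steps, strictly decreasing):
  μ^(1)=2; μ^(2)=1; μ^(3)=0; μ^(4)=-1

((0, 0, 0, 0, 2); (0, 0, 0, 2, 0); (1, 0, 0, 0, 0); (2, 2, 2, 0, 0))


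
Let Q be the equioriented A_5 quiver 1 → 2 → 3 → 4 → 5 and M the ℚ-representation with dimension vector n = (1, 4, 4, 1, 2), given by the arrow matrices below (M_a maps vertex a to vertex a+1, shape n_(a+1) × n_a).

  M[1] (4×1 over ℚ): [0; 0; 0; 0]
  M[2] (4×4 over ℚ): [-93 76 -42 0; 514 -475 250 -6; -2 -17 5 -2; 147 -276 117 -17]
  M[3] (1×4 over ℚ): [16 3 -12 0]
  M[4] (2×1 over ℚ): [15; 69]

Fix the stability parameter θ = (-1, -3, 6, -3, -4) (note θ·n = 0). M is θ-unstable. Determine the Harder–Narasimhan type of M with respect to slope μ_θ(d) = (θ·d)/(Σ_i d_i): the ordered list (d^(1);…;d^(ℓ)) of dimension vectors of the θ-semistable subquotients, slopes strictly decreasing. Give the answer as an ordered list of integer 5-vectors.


Barcode: M ≅ I[1,1], I[2,3]^3, I[2,5], I[5,5]. HN layers by μ_θ (5 steps, strictly decreasing):
  μ^(1)=6; μ^(2)=-1/3; μ^(3)=-1; μ^(4)=-3; μ^(5)=-4

((0, 0, 3, 0, 0); (0, 0, 1, 1, 1); (1, 0, 0, 0, 0); (0, 4, 0, 0, 0); (0, 0, 0, 0, 1))


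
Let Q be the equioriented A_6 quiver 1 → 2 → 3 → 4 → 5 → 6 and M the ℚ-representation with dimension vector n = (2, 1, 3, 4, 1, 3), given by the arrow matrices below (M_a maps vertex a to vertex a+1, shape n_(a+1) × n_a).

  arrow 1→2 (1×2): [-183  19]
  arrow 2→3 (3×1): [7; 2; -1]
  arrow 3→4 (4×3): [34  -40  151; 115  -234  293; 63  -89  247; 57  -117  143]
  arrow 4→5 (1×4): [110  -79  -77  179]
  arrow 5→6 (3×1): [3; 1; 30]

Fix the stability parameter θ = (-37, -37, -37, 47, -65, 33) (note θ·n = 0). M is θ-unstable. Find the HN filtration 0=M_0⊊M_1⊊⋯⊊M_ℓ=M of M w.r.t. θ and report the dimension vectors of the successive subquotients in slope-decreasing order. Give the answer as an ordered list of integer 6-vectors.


Interval decomposition of M: I[1,1], I[1,4], I[3,4], I[3,6], I[4,4], I[6,6]^2.
HN type (ℓ=4): μ^(1)=47; μ^(2)=33; μ^(3)=-9; μ^(4)=-37

((0, 0, 0, 3, 0, 0); (0, 0, 0, 0, 0, 3); (0, 0, 0, 1, 1, 0); (2, 1, 3, 0, 0, 0))


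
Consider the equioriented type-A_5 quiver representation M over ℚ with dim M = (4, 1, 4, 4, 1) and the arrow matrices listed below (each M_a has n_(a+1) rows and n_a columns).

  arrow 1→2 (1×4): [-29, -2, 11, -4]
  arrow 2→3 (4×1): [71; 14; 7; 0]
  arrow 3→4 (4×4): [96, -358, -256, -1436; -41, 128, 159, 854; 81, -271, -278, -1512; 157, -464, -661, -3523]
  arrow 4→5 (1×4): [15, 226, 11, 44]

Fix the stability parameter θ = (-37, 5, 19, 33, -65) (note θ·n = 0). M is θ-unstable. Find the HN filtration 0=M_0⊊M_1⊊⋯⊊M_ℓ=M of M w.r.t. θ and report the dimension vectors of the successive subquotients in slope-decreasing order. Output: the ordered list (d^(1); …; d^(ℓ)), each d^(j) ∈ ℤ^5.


Via rank(M_{q-1}∘⋯∘M_p): M ≅ I[1,1]^3, I[1,5], I[3,4]^3.
μ_θ-semistable layers: μ^(1)=33; μ^(2)=19; μ^(3)=-2; μ^(4)=-37

((0, 0, 0, 3, 0); (0, 0, 3, 0, 0); (0, 1, 1, 1, 1); (4, 0, 0, 0, 0))


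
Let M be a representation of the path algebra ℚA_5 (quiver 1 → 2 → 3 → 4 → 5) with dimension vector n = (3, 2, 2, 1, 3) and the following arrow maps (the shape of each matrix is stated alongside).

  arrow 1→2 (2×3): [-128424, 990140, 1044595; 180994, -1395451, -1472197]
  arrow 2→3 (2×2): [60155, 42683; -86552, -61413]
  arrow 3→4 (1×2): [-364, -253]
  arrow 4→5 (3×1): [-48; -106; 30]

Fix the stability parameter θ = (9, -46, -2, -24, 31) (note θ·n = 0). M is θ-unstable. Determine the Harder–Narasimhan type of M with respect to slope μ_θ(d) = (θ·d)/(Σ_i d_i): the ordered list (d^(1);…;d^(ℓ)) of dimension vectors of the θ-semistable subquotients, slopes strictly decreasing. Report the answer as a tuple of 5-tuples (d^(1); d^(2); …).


Via rank(M_{q-1}∘⋯∘M_p): M ≅ I[1,1], I[1,3], I[1,5], I[5,5]^2.
μ_θ-semistable layers: μ^(1)=31; μ^(2)=9; μ^(3)=-2; μ^(4)=-13; μ^(5)=-37/2

((0, 0, 0, 0, 3); (1, 0, 0, 0, 0); (0, 0, 1, 0, 0); (0, 0, 1, 1, 0); (2, 2, 0, 0, 0))


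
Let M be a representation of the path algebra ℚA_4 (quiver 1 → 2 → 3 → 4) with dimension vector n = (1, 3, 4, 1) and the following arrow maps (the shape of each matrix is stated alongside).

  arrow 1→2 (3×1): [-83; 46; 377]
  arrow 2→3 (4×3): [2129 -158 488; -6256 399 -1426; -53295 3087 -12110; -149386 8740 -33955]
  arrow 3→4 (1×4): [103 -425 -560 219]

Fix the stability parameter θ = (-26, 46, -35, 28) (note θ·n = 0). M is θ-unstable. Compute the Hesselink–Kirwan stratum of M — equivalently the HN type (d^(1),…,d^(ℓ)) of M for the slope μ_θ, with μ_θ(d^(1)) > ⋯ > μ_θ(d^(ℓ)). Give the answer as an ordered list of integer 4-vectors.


Via rank(M_{q-1}∘⋯∘M_p): M ≅ I[1,3], I[2,3], I[2,4], I[3,3].
μ_θ-semistable layers: μ^(1)=28; μ^(2)=11/2; μ^(3)=-26; μ^(4)=-35

((0, 0, 0, 1); (0, 3, 3, 0); (1, 0, 0, 0); (0, 0, 1, 0))


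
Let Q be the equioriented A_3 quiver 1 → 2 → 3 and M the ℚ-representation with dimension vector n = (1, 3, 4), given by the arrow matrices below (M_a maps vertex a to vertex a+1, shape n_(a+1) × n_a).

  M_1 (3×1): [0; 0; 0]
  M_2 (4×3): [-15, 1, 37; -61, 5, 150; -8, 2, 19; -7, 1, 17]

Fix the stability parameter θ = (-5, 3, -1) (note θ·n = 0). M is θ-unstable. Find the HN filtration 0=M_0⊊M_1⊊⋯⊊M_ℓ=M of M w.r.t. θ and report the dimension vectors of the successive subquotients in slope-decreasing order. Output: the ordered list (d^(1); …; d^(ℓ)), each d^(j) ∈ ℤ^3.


Barcode: M ≅ I[1,1], I[2,2], I[2,3]^2, I[3,3]^2. HN layers by μ_θ (4 steps, strictly decreasing):
  μ^(1)=3; μ^(2)=1; μ^(3)=-1; μ^(4)=-5

((0, 1, 0); (0, 2, 2); (0, 0, 2); (1, 0, 0))


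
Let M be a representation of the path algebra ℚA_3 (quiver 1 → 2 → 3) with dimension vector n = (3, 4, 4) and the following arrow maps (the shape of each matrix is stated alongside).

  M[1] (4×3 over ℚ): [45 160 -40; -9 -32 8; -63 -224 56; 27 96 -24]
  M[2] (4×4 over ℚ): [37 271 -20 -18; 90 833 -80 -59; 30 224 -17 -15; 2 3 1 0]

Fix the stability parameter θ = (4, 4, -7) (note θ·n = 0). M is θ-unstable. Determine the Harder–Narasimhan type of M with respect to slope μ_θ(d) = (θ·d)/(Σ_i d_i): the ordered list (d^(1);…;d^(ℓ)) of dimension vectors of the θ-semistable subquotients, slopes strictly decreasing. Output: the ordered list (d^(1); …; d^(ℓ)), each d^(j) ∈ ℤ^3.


Interval decomposition of M: I[1,1]^2, I[1,2], I[2,3]^3, I[3,3].
HN type (ℓ=3): μ^(1)=4; μ^(2)=-3/2; μ^(3)=-7

((3, 1, 0); (0, 3, 3); (0, 0, 1))


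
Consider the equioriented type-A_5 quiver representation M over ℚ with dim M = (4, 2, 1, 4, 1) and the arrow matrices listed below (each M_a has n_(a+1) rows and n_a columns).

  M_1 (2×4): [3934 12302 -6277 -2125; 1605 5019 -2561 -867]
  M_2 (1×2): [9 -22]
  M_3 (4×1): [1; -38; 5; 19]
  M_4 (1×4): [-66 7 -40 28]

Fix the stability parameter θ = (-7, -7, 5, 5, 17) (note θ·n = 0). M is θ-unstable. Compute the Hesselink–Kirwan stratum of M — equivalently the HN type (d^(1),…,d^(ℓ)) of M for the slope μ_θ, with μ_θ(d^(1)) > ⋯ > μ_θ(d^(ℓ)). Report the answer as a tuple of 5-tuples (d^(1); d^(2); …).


Via rank(M_{q-1}∘⋯∘M_p): M ≅ I[1,1]^2, I[1,2], I[1,4], I[4,4]^2, I[4,5].
μ_θ-semistable layers: μ^(1)=17; μ^(2)=5; μ^(3)=-7

((0, 0, 0, 0, 1); (0, 0, 1, 4, 0); (4, 2, 0, 0, 0))


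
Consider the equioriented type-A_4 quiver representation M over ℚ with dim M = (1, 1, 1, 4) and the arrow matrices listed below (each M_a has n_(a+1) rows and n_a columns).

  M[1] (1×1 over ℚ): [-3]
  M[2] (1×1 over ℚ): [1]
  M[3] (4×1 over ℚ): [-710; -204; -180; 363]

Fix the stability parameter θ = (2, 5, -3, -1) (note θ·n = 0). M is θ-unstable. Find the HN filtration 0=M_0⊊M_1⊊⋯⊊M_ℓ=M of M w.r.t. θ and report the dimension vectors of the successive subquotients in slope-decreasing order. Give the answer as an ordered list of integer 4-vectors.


Barcode: M ≅ I[1,4], I[4,4]^3. HN layers by μ_θ (2 steps, strictly decreasing):
  μ^(1)=3/4; μ^(2)=-1

((1, 1, 1, 1); (0, 0, 0, 3))


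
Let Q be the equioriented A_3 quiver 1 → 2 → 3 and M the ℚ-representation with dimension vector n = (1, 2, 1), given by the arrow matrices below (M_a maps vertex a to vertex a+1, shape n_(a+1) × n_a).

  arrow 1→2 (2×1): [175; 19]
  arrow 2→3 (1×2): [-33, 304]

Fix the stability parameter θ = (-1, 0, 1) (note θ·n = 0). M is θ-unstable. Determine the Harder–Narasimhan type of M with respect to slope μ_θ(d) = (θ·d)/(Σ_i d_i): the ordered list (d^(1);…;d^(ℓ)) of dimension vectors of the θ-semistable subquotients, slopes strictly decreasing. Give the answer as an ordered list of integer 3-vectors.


Barcode: M ≅ I[1,3], I[2,2]. HN layers by μ_θ (3 steps, strictly decreasing):
  μ^(1)=1; μ^(2)=0; μ^(3)=-1

((0, 0, 1); (0, 2, 0); (1, 0, 0))


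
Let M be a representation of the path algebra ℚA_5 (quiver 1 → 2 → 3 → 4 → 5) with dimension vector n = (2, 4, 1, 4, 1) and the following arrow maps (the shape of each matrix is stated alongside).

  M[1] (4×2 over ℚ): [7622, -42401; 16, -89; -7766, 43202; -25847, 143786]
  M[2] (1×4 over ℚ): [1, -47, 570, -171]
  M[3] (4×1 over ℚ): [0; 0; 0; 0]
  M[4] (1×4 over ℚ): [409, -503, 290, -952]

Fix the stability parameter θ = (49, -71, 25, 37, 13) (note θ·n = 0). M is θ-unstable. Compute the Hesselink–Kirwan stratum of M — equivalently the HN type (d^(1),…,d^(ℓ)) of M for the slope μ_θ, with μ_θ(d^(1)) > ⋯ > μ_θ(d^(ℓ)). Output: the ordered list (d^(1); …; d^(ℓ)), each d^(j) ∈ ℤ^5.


Interval decomposition of M: I[1,2], I[1,3], I[2,2]^2, I[4,4]^3, I[4,5].
HN type (ℓ=4): μ^(1)=37; μ^(2)=25; μ^(3)=-11; μ^(4)=-71

((0, 0, 0, 3, 0); (0, 0, 1, 1, 1); (2, 2, 0, 0, 0); (0, 2, 0, 0, 0))


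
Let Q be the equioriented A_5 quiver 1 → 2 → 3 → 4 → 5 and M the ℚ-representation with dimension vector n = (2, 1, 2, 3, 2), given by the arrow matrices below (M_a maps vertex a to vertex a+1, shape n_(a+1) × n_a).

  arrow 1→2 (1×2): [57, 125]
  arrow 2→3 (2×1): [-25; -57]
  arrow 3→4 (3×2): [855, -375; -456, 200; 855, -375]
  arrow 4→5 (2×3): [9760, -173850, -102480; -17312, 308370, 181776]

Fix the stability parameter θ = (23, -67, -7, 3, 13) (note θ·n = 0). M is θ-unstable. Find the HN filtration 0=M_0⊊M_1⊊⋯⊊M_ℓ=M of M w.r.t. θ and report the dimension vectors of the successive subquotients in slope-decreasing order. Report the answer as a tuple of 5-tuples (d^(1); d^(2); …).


Barcode: M ≅ I[1,1], I[1,3], I[3,4], I[4,4], I[4,5], I[5,5]. HN layers by μ_θ (5 steps, strictly decreasing):
  μ^(1)=23; μ^(2)=13; μ^(3)=3; μ^(4)=-7; μ^(5)=-22

((1, 0, 0, 0, 0); (0, 0, 0, 0, 2); (0, 0, 0, 3, 0); (0, 0, 2, 0, 0); (1, 1, 0, 0, 0))


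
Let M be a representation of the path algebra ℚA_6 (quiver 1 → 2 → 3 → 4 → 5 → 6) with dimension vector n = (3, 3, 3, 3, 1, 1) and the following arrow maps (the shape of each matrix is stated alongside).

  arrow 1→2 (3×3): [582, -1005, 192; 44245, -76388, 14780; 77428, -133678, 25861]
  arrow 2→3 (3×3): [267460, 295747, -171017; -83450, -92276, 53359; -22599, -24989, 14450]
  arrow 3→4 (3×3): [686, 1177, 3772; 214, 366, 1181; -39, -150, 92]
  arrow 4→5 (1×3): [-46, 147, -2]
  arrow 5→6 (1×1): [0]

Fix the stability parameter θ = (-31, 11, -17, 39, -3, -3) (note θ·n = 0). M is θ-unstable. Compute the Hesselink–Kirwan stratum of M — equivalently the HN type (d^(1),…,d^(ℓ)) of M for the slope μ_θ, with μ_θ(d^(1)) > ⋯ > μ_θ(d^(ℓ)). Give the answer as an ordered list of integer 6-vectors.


Via rank(M_{q-1}∘⋯∘M_p): M ≅ I[1,4]^2, I[1,5], I[6,6].
μ_θ-semistable layers: μ^(1)=39; μ^(2)=18; μ^(3)=-3; μ^(4)=-31

((0, 0, 0, 2, 0, 0); (0, 0, 0, 1, 1, 0); (0, 3, 3, 0, 0, 1); (3, 0, 0, 0, 0, 0))


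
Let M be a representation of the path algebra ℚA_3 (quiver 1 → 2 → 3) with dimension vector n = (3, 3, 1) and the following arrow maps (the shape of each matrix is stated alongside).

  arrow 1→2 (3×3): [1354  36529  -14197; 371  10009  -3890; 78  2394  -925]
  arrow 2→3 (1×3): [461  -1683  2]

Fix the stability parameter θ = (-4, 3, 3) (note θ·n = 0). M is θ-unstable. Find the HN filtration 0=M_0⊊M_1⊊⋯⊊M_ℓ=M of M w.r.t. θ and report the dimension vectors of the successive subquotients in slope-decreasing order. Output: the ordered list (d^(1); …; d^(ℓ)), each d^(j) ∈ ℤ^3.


Via rank(M_{q-1}∘⋯∘M_p): M ≅ I[1,2]^2, I[1,3].
μ_θ-semistable layers: μ^(1)=3; μ^(2)=-4

((0, 3, 1); (3, 0, 0))


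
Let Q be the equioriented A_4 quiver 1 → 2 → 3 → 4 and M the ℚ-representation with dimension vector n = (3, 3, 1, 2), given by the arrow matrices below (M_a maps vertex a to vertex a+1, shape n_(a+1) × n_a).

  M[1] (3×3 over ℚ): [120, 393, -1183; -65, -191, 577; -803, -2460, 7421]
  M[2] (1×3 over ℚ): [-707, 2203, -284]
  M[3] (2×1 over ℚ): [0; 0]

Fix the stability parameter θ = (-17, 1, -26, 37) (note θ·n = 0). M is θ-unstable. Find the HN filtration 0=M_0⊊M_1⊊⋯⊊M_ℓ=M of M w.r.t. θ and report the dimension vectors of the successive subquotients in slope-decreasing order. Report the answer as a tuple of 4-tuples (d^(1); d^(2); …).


Via rank(M_{q-1}∘⋯∘M_p): M ≅ I[1,2]^2, I[1,3], I[4,4]^2.
μ_θ-semistable layers: μ^(1)=37; μ^(2)=1; μ^(3)=-25/2; μ^(4)=-17

((0, 0, 0, 2); (0, 2, 0, 0); (0, 1, 1, 0); (3, 0, 0, 0))


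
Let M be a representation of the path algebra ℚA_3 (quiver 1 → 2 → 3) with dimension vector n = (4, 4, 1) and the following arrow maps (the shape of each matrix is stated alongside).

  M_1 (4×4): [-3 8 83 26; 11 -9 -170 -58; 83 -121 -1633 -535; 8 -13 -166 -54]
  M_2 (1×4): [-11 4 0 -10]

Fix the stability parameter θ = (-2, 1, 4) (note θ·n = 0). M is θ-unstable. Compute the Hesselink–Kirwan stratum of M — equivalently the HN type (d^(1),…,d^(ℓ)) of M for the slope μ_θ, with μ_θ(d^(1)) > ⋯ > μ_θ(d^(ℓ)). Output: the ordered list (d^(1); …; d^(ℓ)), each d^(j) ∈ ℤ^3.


Barcode: M ≅ I[1,2]^3, I[1,3]. HN layers by μ_θ (3 steps, strictly decreasing):
  μ^(1)=4; μ^(2)=1; μ^(3)=-2

((0, 0, 1); (0, 4, 0); (4, 0, 0))


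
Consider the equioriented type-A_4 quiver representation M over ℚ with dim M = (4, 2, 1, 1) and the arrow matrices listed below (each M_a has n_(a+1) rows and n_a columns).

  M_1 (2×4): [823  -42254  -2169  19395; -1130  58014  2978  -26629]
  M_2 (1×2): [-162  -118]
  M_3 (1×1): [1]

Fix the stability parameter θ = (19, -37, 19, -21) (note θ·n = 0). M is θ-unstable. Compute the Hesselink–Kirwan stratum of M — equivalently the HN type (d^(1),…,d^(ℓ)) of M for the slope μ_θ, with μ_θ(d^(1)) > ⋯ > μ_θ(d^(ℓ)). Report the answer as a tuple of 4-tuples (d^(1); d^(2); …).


Interval decomposition of M: I[1,1]^2, I[1,2], I[1,4].
HN type (ℓ=3): μ^(1)=19; μ^(2)=-1; μ^(3)=-9

((2, 0, 0, 0); (0, 0, 1, 1); (2, 2, 0, 0))


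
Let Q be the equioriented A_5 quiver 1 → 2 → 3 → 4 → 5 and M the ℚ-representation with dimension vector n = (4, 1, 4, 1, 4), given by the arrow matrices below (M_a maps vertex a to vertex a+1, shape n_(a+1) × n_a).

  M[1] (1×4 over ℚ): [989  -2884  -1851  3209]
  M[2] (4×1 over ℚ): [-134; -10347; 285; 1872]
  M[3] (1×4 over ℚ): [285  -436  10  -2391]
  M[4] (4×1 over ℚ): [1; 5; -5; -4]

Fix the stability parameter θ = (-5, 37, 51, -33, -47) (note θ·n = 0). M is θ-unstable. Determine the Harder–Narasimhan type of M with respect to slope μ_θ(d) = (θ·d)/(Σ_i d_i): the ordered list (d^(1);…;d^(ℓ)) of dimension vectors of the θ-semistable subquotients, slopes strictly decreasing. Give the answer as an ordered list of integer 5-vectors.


Via rank(M_{q-1}∘⋯∘M_p): M ≅ I[1,1]^3, I[1,3], I[3,3]^2, I[3,5], I[5,5]^3.
μ_θ-semistable layers: μ^(1)=51; μ^(2)=37; μ^(3)=-5; μ^(4)=-29/3; μ^(5)=-47

((0, 0, 3, 0, 0); (0, 1, 0, 0, 0); (4, 0, 0, 0, 0); (0, 0, 1, 1, 1); (0, 0, 0, 0, 3))


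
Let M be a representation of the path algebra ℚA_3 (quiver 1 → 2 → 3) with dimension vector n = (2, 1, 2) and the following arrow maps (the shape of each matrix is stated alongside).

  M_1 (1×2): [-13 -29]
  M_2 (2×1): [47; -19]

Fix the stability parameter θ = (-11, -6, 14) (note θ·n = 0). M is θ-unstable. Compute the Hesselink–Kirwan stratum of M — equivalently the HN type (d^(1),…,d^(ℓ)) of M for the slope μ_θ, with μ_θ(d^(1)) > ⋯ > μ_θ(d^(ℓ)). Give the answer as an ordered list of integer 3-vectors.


Interval decomposition of M: I[1,1], I[1,3], I[3,3].
HN type (ℓ=3): μ^(1)=14; μ^(2)=-6; μ^(3)=-11

((0, 0, 2); (0, 1, 0); (2, 0, 0))


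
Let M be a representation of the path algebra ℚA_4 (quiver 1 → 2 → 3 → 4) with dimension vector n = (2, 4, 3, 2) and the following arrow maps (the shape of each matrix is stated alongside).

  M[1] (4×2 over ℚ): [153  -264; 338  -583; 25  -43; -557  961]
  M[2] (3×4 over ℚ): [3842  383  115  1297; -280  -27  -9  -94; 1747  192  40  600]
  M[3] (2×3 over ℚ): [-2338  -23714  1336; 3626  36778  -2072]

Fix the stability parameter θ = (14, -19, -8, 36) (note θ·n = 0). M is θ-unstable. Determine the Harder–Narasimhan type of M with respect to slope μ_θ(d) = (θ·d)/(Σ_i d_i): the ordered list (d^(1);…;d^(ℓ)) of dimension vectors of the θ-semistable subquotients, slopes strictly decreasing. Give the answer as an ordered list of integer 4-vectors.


Via rank(M_{q-1}∘⋯∘M_p): M ≅ I[1,3], I[1,4], I[2,2], I[2,3], I[4,4].
μ_θ-semistable layers: μ^(1)=36; μ^(2)=-13/3; μ^(3)=-8; μ^(4)=-19

((0, 0, 0, 2); (2, 2, 2, 0); (0, 0, 1, 0); (0, 2, 0, 0))


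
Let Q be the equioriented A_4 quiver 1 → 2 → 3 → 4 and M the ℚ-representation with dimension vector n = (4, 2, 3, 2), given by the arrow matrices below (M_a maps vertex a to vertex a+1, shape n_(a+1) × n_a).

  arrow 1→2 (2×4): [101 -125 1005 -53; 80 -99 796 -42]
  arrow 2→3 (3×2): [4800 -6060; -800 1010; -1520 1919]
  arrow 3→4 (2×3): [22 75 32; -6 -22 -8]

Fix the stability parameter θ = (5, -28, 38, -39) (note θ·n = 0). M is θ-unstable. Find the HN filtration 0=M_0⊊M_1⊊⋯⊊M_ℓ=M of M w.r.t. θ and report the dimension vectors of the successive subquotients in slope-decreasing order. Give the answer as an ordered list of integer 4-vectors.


Via rank(M_{q-1}∘⋯∘M_p): M ≅ I[1,1]^2, I[1,2], I[1,4], I[3,3], I[3,4].
μ_θ-semistable layers: μ^(1)=38; μ^(2)=5; μ^(3)=-1/2; μ^(4)=-23/2

((0, 0, 1, 0); (2, 0, 0, 0); (0, 0, 2, 2); (2, 2, 0, 0))


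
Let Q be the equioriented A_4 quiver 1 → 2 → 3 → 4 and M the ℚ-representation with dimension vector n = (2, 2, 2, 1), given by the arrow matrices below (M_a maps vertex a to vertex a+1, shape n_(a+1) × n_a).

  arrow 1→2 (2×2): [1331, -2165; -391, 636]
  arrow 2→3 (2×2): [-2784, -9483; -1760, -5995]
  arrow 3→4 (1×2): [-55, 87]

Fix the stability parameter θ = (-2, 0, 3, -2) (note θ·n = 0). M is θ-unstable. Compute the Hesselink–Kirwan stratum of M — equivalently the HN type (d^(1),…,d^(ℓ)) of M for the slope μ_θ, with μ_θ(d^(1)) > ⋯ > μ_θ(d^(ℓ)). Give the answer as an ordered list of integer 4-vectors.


Via rank(M_{q-1}∘⋯∘M_p): M ≅ I[1,2], I[1,3], I[3,4].
μ_θ-semistable layers: μ^(1)=3; μ^(2)=1/2; μ^(3)=0; μ^(4)=-2

((0, 0, 1, 0); (0, 0, 1, 1); (0, 2, 0, 0); (2, 0, 0, 0))


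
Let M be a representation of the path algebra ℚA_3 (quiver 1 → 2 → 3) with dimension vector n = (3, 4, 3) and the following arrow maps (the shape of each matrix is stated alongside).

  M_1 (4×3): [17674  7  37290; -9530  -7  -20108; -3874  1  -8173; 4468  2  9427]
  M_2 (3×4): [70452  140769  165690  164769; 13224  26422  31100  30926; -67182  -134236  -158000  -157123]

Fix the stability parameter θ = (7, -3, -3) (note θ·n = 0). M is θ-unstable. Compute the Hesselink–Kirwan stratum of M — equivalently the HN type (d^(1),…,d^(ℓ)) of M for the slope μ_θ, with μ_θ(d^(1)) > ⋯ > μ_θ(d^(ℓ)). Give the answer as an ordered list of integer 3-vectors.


Interval decomposition of M: I[1,1], I[1,3]^2, I[2,2]^2, I[3,3].
HN type (ℓ=3): μ^(1)=7; μ^(2)=1/3; μ^(3)=-3

((1, 0, 0); (2, 2, 2); (0, 2, 1))


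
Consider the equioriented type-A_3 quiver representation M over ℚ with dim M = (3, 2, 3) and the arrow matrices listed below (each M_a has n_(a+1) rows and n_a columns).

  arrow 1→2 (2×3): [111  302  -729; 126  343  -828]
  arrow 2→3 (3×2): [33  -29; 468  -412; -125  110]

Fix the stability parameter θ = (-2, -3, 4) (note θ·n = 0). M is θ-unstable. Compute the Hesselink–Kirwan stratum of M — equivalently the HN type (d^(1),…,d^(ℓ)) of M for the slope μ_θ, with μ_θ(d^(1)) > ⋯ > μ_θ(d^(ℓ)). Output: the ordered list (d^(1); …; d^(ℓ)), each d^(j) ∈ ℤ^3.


Via rank(M_{q-1}∘⋯∘M_p): M ≅ I[1,1], I[1,3]^2, I[3,3].
μ_θ-semistable layers: μ^(1)=4; μ^(2)=-2; μ^(3)=-5/2

((0, 0, 3); (1, 0, 0); (2, 2, 0))


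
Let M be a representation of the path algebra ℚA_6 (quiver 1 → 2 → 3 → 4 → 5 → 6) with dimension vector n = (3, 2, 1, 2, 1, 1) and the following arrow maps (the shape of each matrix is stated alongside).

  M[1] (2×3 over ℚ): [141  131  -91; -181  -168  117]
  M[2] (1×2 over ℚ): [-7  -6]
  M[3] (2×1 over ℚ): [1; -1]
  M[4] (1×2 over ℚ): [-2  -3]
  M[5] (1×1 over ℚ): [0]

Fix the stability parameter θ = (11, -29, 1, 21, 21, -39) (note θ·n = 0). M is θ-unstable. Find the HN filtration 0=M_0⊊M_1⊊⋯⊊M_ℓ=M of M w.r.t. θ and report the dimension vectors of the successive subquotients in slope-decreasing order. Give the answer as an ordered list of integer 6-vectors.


Via rank(M_{q-1}∘⋯∘M_p): M ≅ I[1,1], I[1,2], I[1,5], I[4,4], I[6,6].
μ_θ-semistable layers: μ^(1)=21; μ^(2)=11; μ^(3)=1; μ^(4)=-9; μ^(5)=-39

((0, 0, 0, 2, 1, 0); (1, 0, 0, 0, 0, 0); (0, 0, 1, 0, 0, 0); (2, 2, 0, 0, 0, 0); (0, 0, 0, 0, 0, 1))


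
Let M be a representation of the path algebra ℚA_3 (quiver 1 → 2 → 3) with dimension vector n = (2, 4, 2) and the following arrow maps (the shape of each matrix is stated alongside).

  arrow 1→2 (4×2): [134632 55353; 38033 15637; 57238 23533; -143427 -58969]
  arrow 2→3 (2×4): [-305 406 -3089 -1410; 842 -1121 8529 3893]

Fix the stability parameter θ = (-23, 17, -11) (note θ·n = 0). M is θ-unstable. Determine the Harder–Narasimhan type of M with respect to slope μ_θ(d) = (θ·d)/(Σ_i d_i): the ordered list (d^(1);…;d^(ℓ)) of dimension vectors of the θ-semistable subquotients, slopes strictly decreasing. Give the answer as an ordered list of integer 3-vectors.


Interval decomposition of M: I[1,3]^2, I[2,2]^2.
HN type (ℓ=3): μ^(1)=17; μ^(2)=3; μ^(3)=-23

((0, 2, 0); (0, 2, 2); (2, 0, 0))


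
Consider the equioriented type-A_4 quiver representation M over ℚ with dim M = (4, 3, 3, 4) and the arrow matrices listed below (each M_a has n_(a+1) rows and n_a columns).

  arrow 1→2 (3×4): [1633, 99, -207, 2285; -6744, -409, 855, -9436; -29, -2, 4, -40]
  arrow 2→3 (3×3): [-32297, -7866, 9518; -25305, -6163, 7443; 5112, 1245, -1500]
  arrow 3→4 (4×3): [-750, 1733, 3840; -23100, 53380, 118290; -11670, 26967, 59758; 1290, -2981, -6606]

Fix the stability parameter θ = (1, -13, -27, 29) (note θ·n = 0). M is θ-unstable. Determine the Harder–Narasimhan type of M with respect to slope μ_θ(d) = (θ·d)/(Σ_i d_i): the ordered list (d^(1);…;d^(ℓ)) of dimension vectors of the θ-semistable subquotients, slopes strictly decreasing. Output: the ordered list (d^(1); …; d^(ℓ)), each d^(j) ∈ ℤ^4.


Interval decomposition of M: I[1,1], I[1,3], I[1,4]^2, I[4,4]^2.
HN type (ℓ=3): μ^(1)=29; μ^(2)=1; μ^(3)=-13

((0, 0, 0, 4); (1, 0, 0, 0); (3, 3, 3, 0))


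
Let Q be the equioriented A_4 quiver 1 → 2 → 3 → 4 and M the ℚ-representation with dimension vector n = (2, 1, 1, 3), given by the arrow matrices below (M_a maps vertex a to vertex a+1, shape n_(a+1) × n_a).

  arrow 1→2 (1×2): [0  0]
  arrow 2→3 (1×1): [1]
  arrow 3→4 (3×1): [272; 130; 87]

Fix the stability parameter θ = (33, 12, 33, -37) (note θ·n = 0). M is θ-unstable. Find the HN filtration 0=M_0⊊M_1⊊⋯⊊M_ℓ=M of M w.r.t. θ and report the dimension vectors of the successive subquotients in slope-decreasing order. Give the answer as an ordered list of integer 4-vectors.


Via rank(M_{q-1}∘⋯∘M_p): M ≅ I[1,1]^2, I[2,4], I[4,4]^2.
μ_θ-semistable layers: μ^(1)=33; μ^(2)=8/3; μ^(3)=-37

((2, 0, 0, 0); (0, 1, 1, 1); (0, 0, 0, 2))


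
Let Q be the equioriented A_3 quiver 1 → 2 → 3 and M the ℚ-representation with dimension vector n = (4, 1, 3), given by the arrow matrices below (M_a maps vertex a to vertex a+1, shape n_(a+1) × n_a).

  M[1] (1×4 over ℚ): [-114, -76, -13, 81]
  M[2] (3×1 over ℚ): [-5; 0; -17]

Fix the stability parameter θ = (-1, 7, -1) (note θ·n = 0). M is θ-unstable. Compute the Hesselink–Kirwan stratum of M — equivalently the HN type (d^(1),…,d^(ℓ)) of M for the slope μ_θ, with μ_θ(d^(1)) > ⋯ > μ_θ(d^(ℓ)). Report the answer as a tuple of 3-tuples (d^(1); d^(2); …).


Via rank(M_{q-1}∘⋯∘M_p): M ≅ I[1,1]^3, I[1,3], I[3,3]^2.
μ_θ-semistable layers: μ^(1)=3; μ^(2)=-1

((0, 1, 1); (4, 0, 2))


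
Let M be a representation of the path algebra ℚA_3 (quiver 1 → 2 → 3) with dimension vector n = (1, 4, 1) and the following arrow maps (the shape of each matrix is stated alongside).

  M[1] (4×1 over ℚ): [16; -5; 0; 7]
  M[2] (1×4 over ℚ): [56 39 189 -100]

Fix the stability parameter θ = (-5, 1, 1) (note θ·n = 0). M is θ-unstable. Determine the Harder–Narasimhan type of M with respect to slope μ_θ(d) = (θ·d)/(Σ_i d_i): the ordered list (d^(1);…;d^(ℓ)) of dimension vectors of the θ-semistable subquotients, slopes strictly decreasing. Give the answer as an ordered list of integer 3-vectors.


Interval decomposition of M: I[1,3], I[2,2]^3.
HN type (ℓ=2): μ^(1)=1; μ^(2)=-5

((0, 4, 1); (1, 0, 0))


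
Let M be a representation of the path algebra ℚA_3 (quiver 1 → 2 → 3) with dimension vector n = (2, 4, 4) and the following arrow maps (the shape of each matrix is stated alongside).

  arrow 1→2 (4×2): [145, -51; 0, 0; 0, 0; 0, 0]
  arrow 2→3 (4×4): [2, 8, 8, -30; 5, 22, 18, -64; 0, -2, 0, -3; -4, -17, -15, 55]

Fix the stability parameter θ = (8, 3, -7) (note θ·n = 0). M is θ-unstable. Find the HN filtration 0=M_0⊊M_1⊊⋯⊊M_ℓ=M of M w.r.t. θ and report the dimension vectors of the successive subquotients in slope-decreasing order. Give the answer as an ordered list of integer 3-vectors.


Interval decomposition of M: I[1,1], I[1,3], I[2,3]^3.
HN type (ℓ=3): μ^(1)=8; μ^(2)=4/3; μ^(3)=-2

((1, 0, 0); (1, 1, 1); (0, 3, 3))


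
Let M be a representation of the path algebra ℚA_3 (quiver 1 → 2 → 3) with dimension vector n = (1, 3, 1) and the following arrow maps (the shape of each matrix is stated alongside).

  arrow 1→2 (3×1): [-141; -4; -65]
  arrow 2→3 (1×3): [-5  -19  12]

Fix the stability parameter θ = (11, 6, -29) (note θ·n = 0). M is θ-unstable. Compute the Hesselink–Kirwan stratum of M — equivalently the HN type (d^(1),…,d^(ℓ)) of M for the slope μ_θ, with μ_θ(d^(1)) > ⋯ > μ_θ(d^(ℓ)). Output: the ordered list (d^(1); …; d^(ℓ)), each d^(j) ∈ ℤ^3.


Interval decomposition of M: I[1,3], I[2,2]^2.
HN type (ℓ=2): μ^(1)=6; μ^(2)=-4

((0, 2, 0); (1, 1, 1))


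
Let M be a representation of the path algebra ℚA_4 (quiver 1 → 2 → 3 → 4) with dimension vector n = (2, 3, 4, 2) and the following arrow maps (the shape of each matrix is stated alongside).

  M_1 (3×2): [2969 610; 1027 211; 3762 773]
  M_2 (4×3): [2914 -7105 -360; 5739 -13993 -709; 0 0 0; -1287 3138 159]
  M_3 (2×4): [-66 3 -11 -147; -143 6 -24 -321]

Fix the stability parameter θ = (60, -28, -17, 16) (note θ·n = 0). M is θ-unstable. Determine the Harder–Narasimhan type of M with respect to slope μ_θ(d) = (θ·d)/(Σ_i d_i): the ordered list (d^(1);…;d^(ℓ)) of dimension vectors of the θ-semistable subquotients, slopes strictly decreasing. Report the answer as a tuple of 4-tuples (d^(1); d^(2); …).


Barcode: M ≅ I[1,2], I[1,4], I[2,4], I[3,3]^2. HN layers by μ_θ (4 steps, strictly decreasing):
  μ^(1)=16; μ^(2)=5; μ^(3)=-17; μ^(4)=-28

((1, 1, 0, 2); (1, 1, 1, 0); (0, 0, 3, 0); (0, 1, 0, 0))


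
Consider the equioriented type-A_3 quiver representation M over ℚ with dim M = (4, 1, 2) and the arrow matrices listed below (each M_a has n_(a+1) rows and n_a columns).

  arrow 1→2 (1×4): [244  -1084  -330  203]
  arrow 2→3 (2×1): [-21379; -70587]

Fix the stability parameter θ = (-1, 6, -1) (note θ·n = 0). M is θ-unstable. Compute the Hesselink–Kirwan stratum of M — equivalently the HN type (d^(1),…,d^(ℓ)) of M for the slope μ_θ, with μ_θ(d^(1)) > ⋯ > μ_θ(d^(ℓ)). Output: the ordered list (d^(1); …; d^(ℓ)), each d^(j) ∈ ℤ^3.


Barcode: M ≅ I[1,1]^3, I[1,3], I[3,3]. HN layers by μ_θ (2 steps, strictly decreasing):
  μ^(1)=5/2; μ^(2)=-1

((0, 1, 1); (4, 0, 1))


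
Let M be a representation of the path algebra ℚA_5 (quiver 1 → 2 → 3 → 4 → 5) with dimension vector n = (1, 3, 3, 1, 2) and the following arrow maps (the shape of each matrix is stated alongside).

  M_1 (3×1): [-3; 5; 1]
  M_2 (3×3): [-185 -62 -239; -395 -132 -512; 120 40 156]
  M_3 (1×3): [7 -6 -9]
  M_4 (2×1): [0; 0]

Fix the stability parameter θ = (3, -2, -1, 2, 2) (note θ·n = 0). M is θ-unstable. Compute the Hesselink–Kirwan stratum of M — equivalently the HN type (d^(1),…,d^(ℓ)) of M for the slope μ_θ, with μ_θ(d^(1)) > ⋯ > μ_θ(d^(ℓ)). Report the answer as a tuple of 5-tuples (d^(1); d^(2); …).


Barcode: M ≅ I[1,3], I[2,2], I[2,4], I[3,3], I[5,5]^2. HN layers by μ_θ (4 steps, strictly decreasing):
  μ^(1)=2; μ^(2)=0; μ^(3)=-1; μ^(4)=-2

((0, 0, 0, 1, 2); (1, 1, 1, 0, 0); (0, 0, 2, 0, 0); (0, 2, 0, 0, 0))


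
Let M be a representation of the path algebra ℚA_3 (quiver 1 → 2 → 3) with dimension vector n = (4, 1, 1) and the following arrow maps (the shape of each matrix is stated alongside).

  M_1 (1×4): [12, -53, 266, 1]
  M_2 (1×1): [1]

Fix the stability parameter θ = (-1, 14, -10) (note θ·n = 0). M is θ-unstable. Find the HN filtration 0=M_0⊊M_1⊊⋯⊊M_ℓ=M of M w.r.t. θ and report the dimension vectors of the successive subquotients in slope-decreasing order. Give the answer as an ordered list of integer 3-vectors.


Via rank(M_{q-1}∘⋯∘M_p): M ≅ I[1,1]^3, I[1,3].
μ_θ-semistable layers: μ^(1)=2; μ^(2)=-1

((0, 1, 1); (4, 0, 0))


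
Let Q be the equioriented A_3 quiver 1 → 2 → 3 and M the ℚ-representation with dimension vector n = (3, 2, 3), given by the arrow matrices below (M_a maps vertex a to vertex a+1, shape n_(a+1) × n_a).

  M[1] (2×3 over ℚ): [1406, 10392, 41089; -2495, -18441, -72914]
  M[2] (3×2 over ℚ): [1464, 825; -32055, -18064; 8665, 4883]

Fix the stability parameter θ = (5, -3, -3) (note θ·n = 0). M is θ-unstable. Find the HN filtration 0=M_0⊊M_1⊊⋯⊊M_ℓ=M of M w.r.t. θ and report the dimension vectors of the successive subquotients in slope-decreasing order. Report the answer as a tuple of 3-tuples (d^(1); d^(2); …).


Interval decomposition of M: I[1,1], I[1,3]^2, I[3,3].
HN type (ℓ=3): μ^(1)=5; μ^(2)=-1/3; μ^(3)=-3

((1, 0, 0); (2, 2, 2); (0, 0, 1))


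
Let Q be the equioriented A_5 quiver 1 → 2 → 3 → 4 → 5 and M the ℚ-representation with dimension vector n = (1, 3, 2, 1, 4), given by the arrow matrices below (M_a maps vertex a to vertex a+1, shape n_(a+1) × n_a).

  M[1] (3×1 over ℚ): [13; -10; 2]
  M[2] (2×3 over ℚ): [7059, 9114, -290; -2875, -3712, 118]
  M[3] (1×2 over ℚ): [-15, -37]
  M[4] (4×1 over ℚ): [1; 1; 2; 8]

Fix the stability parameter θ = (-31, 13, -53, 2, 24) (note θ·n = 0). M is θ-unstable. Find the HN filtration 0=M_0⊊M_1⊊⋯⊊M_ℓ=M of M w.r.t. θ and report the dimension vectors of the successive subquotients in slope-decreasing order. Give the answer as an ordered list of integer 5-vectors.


Interval decomposition of M: I[1,5], I[2,2], I[2,3], I[5,5]^3.
HN type (ℓ=5): μ^(1)=24; μ^(2)=13; μ^(3)=2; μ^(4)=-20; μ^(5)=-31

((0, 0, 0, 0, 4); (0, 1, 0, 0, 0); (0, 0, 0, 1, 0); (0, 2, 2, 0, 0); (1, 0, 0, 0, 0))


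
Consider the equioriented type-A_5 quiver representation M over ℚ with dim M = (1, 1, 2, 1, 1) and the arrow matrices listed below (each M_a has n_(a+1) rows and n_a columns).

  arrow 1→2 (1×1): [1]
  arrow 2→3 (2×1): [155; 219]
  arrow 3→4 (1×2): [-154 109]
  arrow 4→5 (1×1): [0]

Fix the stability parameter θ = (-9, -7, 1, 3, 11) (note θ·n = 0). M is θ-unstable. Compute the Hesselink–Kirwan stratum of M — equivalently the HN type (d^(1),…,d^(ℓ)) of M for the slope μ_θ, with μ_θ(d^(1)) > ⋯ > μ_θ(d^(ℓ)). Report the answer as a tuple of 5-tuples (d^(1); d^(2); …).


Barcode: M ≅ I[1,4], I[3,3], I[5,5]. HN layers by μ_θ (5 steps, strictly decreasing):
  μ^(1)=11; μ^(2)=3; μ^(3)=1; μ^(4)=-7; μ^(5)=-9

((0, 0, 0, 0, 1); (0, 0, 0, 1, 0); (0, 0, 2, 0, 0); (0, 1, 0, 0, 0); (1, 0, 0, 0, 0))


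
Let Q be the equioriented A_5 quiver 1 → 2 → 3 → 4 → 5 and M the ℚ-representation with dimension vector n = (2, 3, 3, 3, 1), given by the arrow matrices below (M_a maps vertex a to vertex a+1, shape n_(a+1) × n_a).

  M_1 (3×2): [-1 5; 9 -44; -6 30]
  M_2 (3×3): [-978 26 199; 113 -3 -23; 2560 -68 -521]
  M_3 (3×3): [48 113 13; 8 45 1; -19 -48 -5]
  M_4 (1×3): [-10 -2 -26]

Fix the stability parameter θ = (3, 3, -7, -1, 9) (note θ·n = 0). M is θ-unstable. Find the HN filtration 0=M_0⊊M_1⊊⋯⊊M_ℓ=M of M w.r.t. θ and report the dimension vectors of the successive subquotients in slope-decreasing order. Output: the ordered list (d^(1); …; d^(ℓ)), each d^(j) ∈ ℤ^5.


Via rank(M_{q-1}∘⋯∘M_p): M ≅ I[1,3], I[1,4], I[2,2], I[3,5], I[4,4].
μ_θ-semistable layers: μ^(1)=9; μ^(2)=3; μ^(3)=-1/3; μ^(4)=-1/2; μ^(5)=-1; μ^(6)=-7

((0, 0, 0, 0, 1); (0, 1, 0, 0, 0); (1, 1, 1, 0, 0); (1, 1, 1, 1, 0); (0, 0, 0, 2, 0); (0, 0, 1, 0, 0))


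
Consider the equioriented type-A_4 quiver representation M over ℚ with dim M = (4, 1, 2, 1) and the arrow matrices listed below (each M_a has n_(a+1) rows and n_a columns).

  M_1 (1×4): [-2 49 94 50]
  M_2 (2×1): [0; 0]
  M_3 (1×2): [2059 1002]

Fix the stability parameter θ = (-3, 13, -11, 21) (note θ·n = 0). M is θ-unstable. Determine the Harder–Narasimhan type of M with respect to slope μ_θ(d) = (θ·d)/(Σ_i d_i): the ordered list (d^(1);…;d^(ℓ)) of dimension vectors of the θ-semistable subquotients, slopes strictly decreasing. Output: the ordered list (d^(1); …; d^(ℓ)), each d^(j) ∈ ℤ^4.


Via rank(M_{q-1}∘⋯∘M_p): M ≅ I[1,1]^3, I[1,2], I[3,3], I[3,4].
μ_θ-semistable layers: μ^(1)=21; μ^(2)=13; μ^(3)=-3; μ^(4)=-11

((0, 0, 0, 1); (0, 1, 0, 0); (4, 0, 0, 0); (0, 0, 2, 0))


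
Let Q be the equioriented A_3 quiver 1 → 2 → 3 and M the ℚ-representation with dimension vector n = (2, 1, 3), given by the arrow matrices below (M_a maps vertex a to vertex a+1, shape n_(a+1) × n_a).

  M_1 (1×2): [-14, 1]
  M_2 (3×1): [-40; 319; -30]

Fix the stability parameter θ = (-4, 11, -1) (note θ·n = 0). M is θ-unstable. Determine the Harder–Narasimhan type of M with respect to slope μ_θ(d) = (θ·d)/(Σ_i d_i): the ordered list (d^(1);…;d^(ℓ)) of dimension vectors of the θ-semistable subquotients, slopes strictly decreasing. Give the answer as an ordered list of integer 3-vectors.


Via rank(M_{q-1}∘⋯∘M_p): M ≅ I[1,1], I[1,3], I[3,3]^2.
μ_θ-semistable layers: μ^(1)=5; μ^(2)=-1; μ^(3)=-4

((0, 1, 1); (0, 0, 2); (2, 0, 0))


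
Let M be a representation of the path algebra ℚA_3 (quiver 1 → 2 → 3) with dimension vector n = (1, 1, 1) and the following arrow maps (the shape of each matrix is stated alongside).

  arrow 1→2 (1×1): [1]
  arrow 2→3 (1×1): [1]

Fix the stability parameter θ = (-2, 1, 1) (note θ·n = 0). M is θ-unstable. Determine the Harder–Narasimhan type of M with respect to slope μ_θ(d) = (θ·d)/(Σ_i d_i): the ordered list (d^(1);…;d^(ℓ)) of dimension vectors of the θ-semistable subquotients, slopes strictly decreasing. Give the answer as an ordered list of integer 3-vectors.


Barcode: M ≅ I[1,3]. HN layers by μ_θ (2 steps, strictly decreasing):
  μ^(1)=1; μ^(2)=-2

((0, 1, 1); (1, 0, 0))
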